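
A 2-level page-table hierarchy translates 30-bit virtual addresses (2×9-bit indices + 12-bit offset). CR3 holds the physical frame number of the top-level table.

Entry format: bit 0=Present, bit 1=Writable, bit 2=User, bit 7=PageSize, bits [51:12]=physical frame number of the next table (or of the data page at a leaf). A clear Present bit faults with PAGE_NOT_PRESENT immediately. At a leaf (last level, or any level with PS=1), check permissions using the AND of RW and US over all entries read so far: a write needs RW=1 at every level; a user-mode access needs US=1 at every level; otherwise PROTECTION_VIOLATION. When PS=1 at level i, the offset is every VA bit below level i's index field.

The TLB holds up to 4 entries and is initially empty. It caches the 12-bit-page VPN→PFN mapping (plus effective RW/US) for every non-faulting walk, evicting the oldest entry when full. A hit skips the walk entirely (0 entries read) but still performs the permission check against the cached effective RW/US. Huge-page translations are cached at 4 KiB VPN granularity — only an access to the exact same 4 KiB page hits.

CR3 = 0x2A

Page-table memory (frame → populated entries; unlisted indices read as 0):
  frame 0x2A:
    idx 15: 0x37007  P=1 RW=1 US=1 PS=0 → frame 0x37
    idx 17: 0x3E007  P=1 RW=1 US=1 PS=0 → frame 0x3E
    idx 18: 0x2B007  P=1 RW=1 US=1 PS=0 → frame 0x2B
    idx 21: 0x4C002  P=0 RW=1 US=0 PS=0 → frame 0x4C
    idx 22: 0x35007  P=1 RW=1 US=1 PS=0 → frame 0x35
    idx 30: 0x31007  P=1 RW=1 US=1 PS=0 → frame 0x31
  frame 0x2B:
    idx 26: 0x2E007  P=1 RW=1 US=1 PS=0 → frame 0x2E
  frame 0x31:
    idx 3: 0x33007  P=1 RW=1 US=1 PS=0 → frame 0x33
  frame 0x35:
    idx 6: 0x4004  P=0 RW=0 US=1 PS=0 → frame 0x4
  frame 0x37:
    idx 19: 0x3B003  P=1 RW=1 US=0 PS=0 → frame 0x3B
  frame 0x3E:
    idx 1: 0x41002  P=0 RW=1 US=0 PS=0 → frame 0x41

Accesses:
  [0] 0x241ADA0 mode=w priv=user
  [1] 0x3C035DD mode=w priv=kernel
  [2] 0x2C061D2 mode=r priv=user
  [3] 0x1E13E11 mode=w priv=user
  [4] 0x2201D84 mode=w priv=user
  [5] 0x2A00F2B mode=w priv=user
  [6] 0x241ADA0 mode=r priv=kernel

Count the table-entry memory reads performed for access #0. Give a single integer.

Per-access translation:
#0 VA=0x241ADA0 (w,user):
  L0: frame=0x2A idx=18 entry=0x2B007 [P=1 RW=1 US=1 PS=0]
  L1: frame=0x2B idx=26 entry=0x2E007 [P=1 RW=1 US=1 PS=0]
  ✓ 0x2EDA0  — 2 lookups
#1 VA=0x3C035DD (w,kernel):
  L0: frame=0x2A idx=30 entry=0x31007 [P=1 RW=1 US=1 PS=0]
  L1: frame=0x31 idx=3 entry=0x33007 [P=1 RW=1 US=1 PS=0]
  ✓ 0x335DD  — 2 lookups
#2 VA=0x2C061D2 (r,user):
  L0: frame=0x2A idx=22 entry=0x35007 [P=1 RW=1 US=1 PS=0]
  L1: frame=0x35 idx=6 entry=0x4004 [P=0 RW=0 US=1 PS=0]
  → PAGE_NOT_PRESENT  (2 entries read)
#3 VA=0x1E13E11 (w,user):
  L0: frame=0x2A idx=15 entry=0x37007 [P=1 RW=1 US=1 PS=0]
  L1: frame=0x37 idx=19 entry=0x3B003 [P=1 RW=1 US=0 PS=0]
  → PROTECTION_VIOLATION  (2 entries read)
#4 VA=0x2201D84 (w,user):
  L0: frame=0x2A idx=17 entry=0x3E007 [P=1 RW=1 US=1 PS=0]
  L1: frame=0x3E idx=1 entry=0x41002 [P=0 RW=1 US=0 PS=0]
  → PAGE_NOT_PRESENT  (2 entries read)
#5 VA=0x2A00F2B (w,user):
  L0: frame=0x2A idx=21 entry=0x4C002 [P=0 RW=1 US=0 PS=0]
  → PAGE_NOT_PRESENT  (1 entries read)
#6 VA=0x241ADA0 (r,kernel):
  TLB hit vpn=0x241A → PA=0x2EDA0

Entries read for #0: 2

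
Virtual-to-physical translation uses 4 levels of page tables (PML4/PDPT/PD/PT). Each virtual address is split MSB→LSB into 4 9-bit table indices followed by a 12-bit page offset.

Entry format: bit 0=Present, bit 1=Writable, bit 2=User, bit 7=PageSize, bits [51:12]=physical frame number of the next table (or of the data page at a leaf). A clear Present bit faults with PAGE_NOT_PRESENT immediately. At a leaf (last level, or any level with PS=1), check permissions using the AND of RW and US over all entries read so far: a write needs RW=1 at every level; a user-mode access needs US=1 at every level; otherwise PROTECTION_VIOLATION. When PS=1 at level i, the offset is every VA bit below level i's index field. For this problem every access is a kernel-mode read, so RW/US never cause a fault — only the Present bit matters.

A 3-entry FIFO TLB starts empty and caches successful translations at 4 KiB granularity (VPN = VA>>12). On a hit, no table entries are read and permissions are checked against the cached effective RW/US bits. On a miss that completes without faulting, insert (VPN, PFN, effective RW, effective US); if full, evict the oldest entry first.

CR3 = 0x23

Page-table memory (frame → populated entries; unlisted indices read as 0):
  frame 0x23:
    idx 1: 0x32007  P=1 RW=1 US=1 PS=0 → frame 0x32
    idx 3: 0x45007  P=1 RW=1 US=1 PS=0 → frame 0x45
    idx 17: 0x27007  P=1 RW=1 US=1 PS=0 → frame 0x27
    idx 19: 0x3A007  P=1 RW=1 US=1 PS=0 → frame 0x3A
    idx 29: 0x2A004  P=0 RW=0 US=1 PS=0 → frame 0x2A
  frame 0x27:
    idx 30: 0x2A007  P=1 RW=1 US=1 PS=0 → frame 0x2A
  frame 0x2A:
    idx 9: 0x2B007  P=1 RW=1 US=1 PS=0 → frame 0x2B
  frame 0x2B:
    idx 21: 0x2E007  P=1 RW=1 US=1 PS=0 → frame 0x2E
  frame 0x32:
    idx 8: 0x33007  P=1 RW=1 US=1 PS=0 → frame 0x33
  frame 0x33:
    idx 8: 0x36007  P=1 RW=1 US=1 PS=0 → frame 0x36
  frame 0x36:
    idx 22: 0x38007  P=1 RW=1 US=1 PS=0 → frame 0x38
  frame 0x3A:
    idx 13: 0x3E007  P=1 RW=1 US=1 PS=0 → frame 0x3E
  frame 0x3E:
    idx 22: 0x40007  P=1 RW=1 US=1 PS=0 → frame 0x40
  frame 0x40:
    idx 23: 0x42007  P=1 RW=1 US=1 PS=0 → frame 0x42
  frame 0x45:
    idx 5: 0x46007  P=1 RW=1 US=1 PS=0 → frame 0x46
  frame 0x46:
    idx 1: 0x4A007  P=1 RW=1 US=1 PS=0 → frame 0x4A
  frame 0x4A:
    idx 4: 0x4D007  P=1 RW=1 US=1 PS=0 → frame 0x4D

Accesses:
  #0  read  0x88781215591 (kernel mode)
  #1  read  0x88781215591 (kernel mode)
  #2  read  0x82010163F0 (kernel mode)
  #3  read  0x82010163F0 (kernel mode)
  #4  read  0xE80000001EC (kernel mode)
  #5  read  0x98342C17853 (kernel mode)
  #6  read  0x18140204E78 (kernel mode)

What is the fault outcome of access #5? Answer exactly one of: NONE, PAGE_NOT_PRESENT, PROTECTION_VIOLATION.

Per-access translation:
#0 VA=0x88781215591 (r,kernel):
  lvl0: tbl 0x23, slot 17 ⇒ 0x27007 (P1/RW1/US1/PS0)
  lvl1: tbl 0x27, slot 30 ⇒ 0x2A007 (P1/RW1/US1/PS0)
  lvl2: tbl 0x2A, slot 9 ⇒ 0x2B007 (P1/RW1/US1/PS0)
  lvl3: tbl 0x2B, slot 21 ⇒ 0x2E007 (P1/RW1/US1/PS0)
  → PA=0x2E591  (4 entries read)
#1 VA=0x88781215591 (r,kernel):
  TLB hit vpn=0x88781215 → PA=0x2E591
#2 VA=0x82010163F0 (r,kernel):
  lvl0: tbl 0x23, slot 1 ⇒ 0x32007 (P1/RW1/US1/PS0)
  lvl1: tbl 0x32, slot 8 ⇒ 0x33007 (P1/RW1/US1/PS0)
  lvl2: tbl 0x33, slot 8 ⇒ 0x36007 (P1/RW1/US1/PS0)
  lvl3: tbl 0x36, slot 22 ⇒ 0x38007 (P1/RW1/US1/PS0)
  → PA=0x383F0  (4 entries read)
#3 VA=0x82010163F0 (r,kernel):
  TLB hit vpn=0x8201016 → PA=0x383F0
#4 VA=0xE80000001EC (r,kernel):
  lvl0: tbl 0x23, slot 29 ⇒ 0x2A004 (P0/RW0/US1/PS0)
  ⇒ fault: PAGE_NOT_PRESENT  — 1 lookups
#5 VA=0x98342C17853 (r,kernel):
  lvl0: tbl 0x23, slot 19 ⇒ 0x3A007 (P1/RW1/US1/PS0)
  lvl1: tbl 0x3A, slot 13 ⇒ 0x3E007 (P1/RW1/US1/PS0)
  lvl2: tbl 0x3E, slot 22 ⇒ 0x40007 (P1/RW1/US1/PS0)
  lvl3: tbl 0x40, slot 23 ⇒ 0x42007 (P1/RW1/US1/PS0)
  → PA=0x42853  (4 entries read)
#6 VA=0x18140204E78 (r,kernel):
  lvl0: tbl 0x23, slot 3 ⇒ 0x45007 (P1/RW1/US1/PS0)
  lvl1: tbl 0x45, slot 5 ⇒ 0x46007 (P1/RW1/US1/PS0)
  lvl2: tbl 0x46, slot 1 ⇒ 0x4A007 (P1/RW1/US1/PS0)
  lvl3: tbl 0x4A, slot 4 ⇒ 0x4D007 (P1/RW1/US1/PS0)
  → PA=0x4DE78  (4 entries read)

Access #5 fault: NONE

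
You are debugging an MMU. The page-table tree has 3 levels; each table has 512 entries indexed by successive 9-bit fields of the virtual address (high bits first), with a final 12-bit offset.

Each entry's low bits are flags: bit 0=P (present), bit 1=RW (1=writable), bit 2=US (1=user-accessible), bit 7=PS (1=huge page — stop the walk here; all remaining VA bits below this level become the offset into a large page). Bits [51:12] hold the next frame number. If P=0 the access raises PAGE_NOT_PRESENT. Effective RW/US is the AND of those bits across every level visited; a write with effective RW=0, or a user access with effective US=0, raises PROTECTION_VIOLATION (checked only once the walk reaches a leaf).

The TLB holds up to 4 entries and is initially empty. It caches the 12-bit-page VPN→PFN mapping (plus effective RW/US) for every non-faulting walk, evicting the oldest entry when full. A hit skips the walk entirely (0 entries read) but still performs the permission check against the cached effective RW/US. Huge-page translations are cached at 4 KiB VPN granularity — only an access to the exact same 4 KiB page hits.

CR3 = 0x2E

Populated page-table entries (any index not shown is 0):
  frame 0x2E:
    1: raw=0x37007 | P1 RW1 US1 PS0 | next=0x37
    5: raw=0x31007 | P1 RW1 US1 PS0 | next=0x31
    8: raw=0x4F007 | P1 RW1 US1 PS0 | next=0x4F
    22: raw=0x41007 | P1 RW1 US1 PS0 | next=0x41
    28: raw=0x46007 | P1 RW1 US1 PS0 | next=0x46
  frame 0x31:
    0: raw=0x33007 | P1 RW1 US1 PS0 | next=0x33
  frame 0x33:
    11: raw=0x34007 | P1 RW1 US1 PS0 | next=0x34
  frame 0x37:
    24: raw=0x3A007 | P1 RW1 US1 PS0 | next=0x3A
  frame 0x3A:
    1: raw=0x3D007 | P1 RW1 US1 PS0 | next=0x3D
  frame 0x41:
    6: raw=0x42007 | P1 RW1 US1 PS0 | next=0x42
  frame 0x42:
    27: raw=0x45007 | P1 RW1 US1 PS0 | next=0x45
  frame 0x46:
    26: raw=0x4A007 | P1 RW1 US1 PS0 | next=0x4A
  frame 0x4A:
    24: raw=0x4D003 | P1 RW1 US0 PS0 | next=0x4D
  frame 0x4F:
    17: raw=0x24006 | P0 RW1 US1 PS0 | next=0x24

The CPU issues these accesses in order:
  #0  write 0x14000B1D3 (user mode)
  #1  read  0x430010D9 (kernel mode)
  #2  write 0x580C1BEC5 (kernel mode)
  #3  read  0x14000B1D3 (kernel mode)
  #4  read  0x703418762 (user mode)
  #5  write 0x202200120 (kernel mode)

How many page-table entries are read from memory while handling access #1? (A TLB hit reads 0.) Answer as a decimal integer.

Trace:
#0 VA=0x14000B1D3 (w,user):
  [0] read 0x2E idx=5: raw=0x31007 flags P=1 W=1 U=1 S=0
  [1] read 0x31 idx=0: raw=0x33007 flags P=1 W=1 U=1 S=0
  [2] read 0x33 idx=11: raw=0x34007 flags P=1 W=1 U=1 S=0
  → PA=0x341D3  (3 entries read)
#1 VA=0x430010D9 (r,kernel):
  [0] read 0x2E idx=1: raw=0x37007 flags P=1 W=1 U=1 S=0
  [1] read 0x37 idx=24: raw=0x3A007 flags P=1 W=1 U=1 S=0
  [2] read 0x3A idx=1: raw=0x3D007 flags P=1 W=1 U=1 S=0
  → PA=0x3D0D9  (3 entries read)
#2 VA=0x580C1BEC5 (w,kernel):
  [0] read 0x2E idx=22: raw=0x41007 flags P=1 W=1 U=1 S=0
  [1] read 0x41 idx=6: raw=0x42007 flags P=1 W=1 U=1 S=0
  [2] read 0x42 idx=27: raw=0x45007 flags P=1 W=1 U=1 S=0
  → PA=0x45EC5  (3 entries read)
#3 VA=0x14000B1D3 (r,kernel):
  TLB hit vpn=0x14000B → PA=0x341D3
#4 VA=0x703418762 (r,user):
  [0] read 0x2E idx=28: raw=0x46007 flags P=1 W=1 U=1 S=0
  [1] read 0x46 idx=26: raw=0x4A007 flags P=1 W=1 U=1 S=0
  [2] read 0x4A idx=24: raw=0x4D003 flags P=1 W=1 U=0 S=0
  ✗ PROTECTION_VIOLATION  [3 reads]
#5 VA=0x202200120 (w,kernel):
  [0] read 0x2E idx=8: raw=0x4F007 flags P=1 W=1 U=1 S=0
  [1] read 0x4F idx=17: raw=0x24006 flags P=0 W=1 U=1 S=0
  ✗ PAGE_NOT_PRESENT  [2 reads]

Entries read for #1: 3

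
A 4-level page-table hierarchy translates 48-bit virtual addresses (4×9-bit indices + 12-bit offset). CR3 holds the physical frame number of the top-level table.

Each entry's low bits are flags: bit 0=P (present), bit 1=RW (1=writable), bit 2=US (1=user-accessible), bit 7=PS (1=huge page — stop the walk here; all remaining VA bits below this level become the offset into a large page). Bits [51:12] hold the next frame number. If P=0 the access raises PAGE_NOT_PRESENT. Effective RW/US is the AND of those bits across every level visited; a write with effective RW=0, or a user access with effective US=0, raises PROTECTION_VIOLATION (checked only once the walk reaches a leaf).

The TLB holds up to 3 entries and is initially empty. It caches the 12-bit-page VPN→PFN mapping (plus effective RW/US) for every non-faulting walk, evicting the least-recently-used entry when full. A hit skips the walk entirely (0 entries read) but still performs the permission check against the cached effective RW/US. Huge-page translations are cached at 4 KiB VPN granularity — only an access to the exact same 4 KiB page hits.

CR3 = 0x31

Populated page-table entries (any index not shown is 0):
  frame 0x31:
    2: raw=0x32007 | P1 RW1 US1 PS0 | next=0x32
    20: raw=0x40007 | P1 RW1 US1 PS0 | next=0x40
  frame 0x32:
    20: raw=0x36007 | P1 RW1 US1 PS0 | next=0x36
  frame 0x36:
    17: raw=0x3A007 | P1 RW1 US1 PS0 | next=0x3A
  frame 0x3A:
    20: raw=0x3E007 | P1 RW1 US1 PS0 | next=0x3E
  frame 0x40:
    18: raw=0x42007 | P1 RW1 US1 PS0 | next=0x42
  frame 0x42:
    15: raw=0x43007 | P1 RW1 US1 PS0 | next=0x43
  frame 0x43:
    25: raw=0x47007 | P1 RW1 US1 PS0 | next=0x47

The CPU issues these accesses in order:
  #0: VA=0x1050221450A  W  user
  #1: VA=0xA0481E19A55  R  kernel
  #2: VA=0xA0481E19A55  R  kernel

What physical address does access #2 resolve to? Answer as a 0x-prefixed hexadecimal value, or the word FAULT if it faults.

Walk each access:
#0 VA=0x1050221450A (w,user):
  lvl0: tbl 0x31, slot 2 ⇒ 0x32007 (P1/RW1/US1/PS0)
  lvl1: tbl 0x32, slot 20 ⇒ 0x36007 (P1/RW1/US1/PS0)
  lvl2: tbl 0x36, slot 17 ⇒ 0x3A007 (P1/RW1/US1/PS0)
  lvl3: tbl 0x3A, slot 20 ⇒ 0x3E007 (P1/RW1/US1/PS0)
  ⇒ phys 0x3E50A  [4 reads]
#1 VA=0xA0481E19A55 (r,kernel):
  lvl0: tbl 0x31, slot 20 ⇒ 0x40007 (P1/RW1/US1/PS0)
  lvl1: tbl 0x40, slot 18 ⇒ 0x42007 (P1/RW1/US1/PS0)
  lvl2: tbl 0x42, slot 15 ⇒ 0x43007 (P1/RW1/US1/PS0)
  lvl3: tbl 0x43, slot 25 ⇒ 0x47007 (P1/RW1/US1/PS0)
  ⇒ phys 0x47A55  [4 reads]
#2 VA=0xA0481E19A55 (r,kernel):
  TLB hit vpn=0xA0481E19 → PA=0x47A55

Access #2 PA: 0x47A55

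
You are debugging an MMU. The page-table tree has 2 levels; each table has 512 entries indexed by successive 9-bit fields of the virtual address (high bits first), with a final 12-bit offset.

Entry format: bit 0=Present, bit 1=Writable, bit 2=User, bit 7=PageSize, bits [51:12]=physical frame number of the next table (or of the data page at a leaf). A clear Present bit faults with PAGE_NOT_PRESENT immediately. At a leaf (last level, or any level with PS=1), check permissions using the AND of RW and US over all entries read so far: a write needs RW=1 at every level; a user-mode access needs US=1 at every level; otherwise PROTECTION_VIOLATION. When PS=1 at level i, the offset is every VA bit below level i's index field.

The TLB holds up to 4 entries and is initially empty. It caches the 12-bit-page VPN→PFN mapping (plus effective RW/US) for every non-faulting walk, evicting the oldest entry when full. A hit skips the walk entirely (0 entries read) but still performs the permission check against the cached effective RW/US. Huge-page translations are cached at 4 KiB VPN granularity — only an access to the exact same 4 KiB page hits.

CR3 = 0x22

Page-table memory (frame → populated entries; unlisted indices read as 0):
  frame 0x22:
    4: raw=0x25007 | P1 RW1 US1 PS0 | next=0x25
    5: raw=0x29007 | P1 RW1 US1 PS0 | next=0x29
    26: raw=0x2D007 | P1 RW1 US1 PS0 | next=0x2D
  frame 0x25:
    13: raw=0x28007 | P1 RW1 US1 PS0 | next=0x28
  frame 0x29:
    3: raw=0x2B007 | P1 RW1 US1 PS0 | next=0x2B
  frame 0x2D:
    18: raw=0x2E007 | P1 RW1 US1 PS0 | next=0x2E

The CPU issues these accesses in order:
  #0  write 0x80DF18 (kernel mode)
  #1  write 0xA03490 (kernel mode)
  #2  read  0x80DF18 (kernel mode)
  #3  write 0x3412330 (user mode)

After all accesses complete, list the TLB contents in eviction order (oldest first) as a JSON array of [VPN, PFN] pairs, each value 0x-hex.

Trace:
#0 VA=0x80DF18 (w,kernel):
  L0: frame=0x22 idx=4 entry=0x25007 [P=1 RW=1 US=1 PS=0]
  L1: frame=0x25 idx=13 entry=0x28007 [P=1 RW=1 US=1 PS=0]
  ⇒ phys 0x28F18  [2 reads]
#1 VA=0xA03490 (w,kernel):
  L0: frame=0x22 idx=5 entry=0x29007 [P=1 RW=1 US=1 PS=0]
  L1: frame=0x29 idx=3 entry=0x2B007 [P=1 RW=1 US=1 PS=0]
  ⇒ phys 0x2B490  [2 reads]
#2 VA=0x80DF18 (r,kernel):
  TLB hit vpn=0x80D → PA=0x28F18
#3 VA=0x3412330 (w,user):
  L0: frame=0x22 idx=26 entry=0x2D007 [P=1 RW=1 US=1 PS=0]
  L1: frame=0x2D idx=18 entry=0x2E007 [P=1 RW=1 US=1 PS=0]
  ⇒ phys 0x2E330  [2 reads]

TLB: [["0x80D", "0x28"], ["0xA03", "0x2B"], ["0x3412", "0x2E"]]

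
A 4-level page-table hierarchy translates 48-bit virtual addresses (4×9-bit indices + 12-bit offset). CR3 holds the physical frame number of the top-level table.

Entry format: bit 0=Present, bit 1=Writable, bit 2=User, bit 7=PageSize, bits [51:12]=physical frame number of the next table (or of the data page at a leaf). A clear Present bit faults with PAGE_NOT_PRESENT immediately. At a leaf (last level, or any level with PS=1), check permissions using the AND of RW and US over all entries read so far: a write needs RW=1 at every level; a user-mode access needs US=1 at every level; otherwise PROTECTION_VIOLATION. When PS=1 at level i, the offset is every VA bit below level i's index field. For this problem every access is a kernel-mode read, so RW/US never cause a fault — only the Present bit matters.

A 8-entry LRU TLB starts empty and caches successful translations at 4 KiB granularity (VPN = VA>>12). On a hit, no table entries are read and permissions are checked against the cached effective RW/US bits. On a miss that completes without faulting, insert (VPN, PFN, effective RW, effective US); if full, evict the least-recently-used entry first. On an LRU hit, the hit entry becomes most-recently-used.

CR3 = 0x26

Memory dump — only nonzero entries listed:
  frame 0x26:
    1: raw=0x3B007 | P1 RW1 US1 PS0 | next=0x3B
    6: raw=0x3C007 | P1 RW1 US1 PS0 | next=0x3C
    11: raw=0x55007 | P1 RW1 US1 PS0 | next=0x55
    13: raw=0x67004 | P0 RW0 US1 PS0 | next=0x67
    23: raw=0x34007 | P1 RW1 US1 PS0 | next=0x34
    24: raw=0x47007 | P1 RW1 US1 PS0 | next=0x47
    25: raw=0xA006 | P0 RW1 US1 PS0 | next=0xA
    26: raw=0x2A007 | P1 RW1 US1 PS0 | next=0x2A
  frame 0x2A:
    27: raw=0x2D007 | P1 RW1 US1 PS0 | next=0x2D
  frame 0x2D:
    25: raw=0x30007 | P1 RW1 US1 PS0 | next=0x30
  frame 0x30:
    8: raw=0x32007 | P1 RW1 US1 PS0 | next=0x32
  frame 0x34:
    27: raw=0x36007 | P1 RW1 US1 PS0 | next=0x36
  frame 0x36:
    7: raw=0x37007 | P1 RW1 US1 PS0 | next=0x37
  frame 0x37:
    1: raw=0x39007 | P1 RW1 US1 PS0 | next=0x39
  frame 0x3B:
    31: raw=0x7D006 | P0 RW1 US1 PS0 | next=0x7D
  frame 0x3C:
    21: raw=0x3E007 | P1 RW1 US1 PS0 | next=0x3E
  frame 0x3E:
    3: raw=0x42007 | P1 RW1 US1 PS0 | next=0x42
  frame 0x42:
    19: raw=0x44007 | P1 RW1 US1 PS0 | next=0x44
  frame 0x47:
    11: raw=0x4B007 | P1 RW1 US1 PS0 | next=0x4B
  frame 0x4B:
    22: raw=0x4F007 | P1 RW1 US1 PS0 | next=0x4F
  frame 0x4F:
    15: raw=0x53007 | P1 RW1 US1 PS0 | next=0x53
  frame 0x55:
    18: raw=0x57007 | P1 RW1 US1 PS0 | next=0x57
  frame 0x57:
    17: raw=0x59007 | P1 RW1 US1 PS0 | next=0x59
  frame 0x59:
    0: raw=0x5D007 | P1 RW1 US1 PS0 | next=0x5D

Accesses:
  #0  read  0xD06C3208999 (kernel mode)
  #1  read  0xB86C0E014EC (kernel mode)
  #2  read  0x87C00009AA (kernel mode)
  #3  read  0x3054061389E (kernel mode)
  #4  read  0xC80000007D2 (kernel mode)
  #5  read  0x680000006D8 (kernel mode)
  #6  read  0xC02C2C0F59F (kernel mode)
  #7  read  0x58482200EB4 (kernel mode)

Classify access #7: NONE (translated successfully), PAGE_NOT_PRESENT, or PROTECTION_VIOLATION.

Trace:
#0 VA=0xD06C3208999 (r,kernel):
  L0 @0x26[26] → 0x2A007  P=1,RW=1,US=1,PS=0
  L1 @0x2A[27] → 0x2D007  P=1,RW=1,US=1,PS=0
  L2 @0x2D[25] → 0x30007  P=1,RW=1,US=1,PS=0
  L3 @0x30[8] → 0x32007  P=1,RW=1,US=1,PS=0
  → PA=0x32999  (4 entries read)
#1 VA=0xB86C0E014EC (r,kernel):
  L0 @0x26[23] → 0x34007  P=1,RW=1,US=1,PS=0
  L1 @0x34[27] → 0x36007  P=1,RW=1,US=1,PS=0
  L2 @0x36[7] → 0x37007  P=1,RW=1,US=1,PS=0
  L3 @0x37[1] → 0x39007  P=1,RW=1,US=1,PS=0
  → PA=0x394EC  (4 entries read)
#2 VA=0x87C00009AA (r,kernel):
  L0 @0x26[1] → 0x3B007  P=1,RW=1,US=1,PS=0
  L1 @0x3B[31] → 0x7D006  P=0,RW=1,US=1,PS=0
  → PAGE_NOT_PRESENT  (2 entries read)
#3 VA=0x3054061389E (r,kernel):
  L0 @0x26[6] → 0x3C007  P=1,RW=1,US=1,PS=0
  L1 @0x3C[21] → 0x3E007  P=1,RW=1,US=1,PS=0
  L2 @0x3E[3] → 0x42007  P=1,RW=1,US=1,PS=0
  L3 @0x42[19] → 0x44007  P=1,RW=1,US=1,PS=0
  → PA=0x4489E  (4 entries read)
#4 VA=0xC80000007D2 (r,kernel):
  L0 @0x26[25] → 0xA006  P=0,RW=1,US=1,PS=0
  → PAGE_NOT_PRESENT  (1 entries read)
#5 VA=0x680000006D8 (r,kernel):
  L0 @0x26[13] → 0x67004  P=0,RW=0,US=1,PS=0
  → PAGE_NOT_PRESENT  (1 entries read)
#6 VA=0xC02C2C0F59F (r,kernel):
  L0 @0x26[24] → 0x47007  P=1,RW=1,US=1,PS=0
  L1 @0x47[11] → 0x4B007  P=1,RW=1,US=1,PS=0
  L2 @0x4B[22] → 0x4F007  P=1,RW=1,US=1,PS=0
  L3 @0x4F[15] → 0x53007  P=1,RW=1,US=1,PS=0
  → PA=0x5359F  (4 entries read)
#7 VA=0x58482200EB4 (r,kernel):
  L0 @0x26[11] → 0x55007  P=1,RW=1,US=1,PS=0
  L1 @0x55[18] → 0x57007  P=1,RW=1,US=1,PS=0
  L2 @0x57[17] → 0x59007  P=1,RW=1,US=1,PS=0
  L3 @0x59[0] → 0x5D007  P=1,RW=1,US=1,PS=0
  → PA=0x5DEB4  (4 entries read)

Access #7 fault: NONE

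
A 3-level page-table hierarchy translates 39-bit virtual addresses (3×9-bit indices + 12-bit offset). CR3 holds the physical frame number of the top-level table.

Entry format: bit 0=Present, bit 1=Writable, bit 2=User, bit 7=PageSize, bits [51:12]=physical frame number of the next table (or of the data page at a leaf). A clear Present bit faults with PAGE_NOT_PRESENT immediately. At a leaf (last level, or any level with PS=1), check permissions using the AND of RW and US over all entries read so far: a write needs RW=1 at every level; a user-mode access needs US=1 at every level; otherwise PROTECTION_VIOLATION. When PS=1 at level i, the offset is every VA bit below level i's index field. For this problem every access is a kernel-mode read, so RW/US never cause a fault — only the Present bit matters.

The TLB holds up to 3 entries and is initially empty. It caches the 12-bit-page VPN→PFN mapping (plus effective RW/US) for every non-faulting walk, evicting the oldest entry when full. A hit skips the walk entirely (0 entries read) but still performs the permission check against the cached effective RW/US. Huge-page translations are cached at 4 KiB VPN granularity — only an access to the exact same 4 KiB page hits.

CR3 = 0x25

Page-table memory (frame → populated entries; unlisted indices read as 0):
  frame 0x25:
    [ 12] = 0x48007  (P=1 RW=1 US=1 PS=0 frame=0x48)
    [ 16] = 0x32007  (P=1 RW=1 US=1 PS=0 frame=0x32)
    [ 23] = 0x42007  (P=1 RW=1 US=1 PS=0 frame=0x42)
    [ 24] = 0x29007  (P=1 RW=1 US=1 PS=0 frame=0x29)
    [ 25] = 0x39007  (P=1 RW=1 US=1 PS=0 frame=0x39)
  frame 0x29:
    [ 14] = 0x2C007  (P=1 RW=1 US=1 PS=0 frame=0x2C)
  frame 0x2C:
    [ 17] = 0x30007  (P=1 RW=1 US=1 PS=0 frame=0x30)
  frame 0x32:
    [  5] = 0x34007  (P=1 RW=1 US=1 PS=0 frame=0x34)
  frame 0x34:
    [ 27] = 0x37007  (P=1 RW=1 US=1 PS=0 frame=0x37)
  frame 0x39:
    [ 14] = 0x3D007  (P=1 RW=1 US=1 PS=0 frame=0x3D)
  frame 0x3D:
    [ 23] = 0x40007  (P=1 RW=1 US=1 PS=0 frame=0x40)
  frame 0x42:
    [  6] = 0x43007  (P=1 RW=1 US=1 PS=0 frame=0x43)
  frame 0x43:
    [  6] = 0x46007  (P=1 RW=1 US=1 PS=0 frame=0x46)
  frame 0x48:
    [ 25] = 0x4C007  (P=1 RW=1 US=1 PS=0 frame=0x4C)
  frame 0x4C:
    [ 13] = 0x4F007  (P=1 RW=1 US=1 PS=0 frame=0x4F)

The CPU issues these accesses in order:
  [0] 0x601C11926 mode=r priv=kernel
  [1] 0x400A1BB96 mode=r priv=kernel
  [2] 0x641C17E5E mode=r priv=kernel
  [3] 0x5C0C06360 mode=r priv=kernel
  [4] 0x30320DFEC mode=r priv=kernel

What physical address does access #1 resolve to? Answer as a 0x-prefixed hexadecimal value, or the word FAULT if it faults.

Walk each access:
#0 VA=0x601C11926 (r,kernel):
  [0] read 0x25 idx=24: raw=0x29007 flags P=1 W=1 U=1 S=0
  [1] read 0x29 idx=14: raw=0x2C007 flags P=1 W=1 U=1 S=0
  [2] read 0x2C idx=17: raw=0x30007 flags P=1 W=1 U=1 S=0
  ⇒ phys 0x30926  [3 reads]
#1 VA=0x400A1BB96 (r,kernel):
  [0] read 0x25 idx=16: raw=0x32007 flags P=1 W=1 U=1 S=0
  [1] read 0x32 idx=5: raw=0x34007 flags P=1 W=1 U=1 S=0
  [2] read 0x34 idx=27: raw=0x37007 flags P=1 W=1 U=1 S=0
  ⇒ phys 0x37B96  [3 reads]
#2 VA=0x641C17E5E (r,kernel):
  [0] read 0x25 idx=25: raw=0x39007 flags P=1 W=1 U=1 S=0
  [1] read 0x39 idx=14: raw=0x3D007 flags P=1 W=1 U=1 S=0
  [2] read 0x3D idx=23: raw=0x40007 flags P=1 W=1 U=1 S=0
  ⇒ phys 0x40E5E  [3 reads]
#3 VA=0x5C0C06360 (r,kernel):
  [0] read 0x25 idx=23: raw=0x42007 flags P=1 W=1 U=1 S=0
  [1] read 0x42 idx=6: raw=0x43007 flags P=1 W=1 U=1 S=0
  [2] read 0x43 idx=6: raw=0x46007 flags P=1 W=1 U=1 S=0
  ⇒ phys 0x46360  [3 reads]
#4 VA=0x30320DFEC (r,kernel):
  [0] read 0x25 idx=12: raw=0x48007 flags P=1 W=1 U=1 S=0
  [1] read 0x48 idx=25: raw=0x4C007 flags P=1 W=1 U=1 S=0
  [2] read 0x4C idx=13: raw=0x4F007 flags P=1 W=1 U=1 S=0
  ⇒ phys 0x4FFEC  [3 reads]

Access #1 PA: 0x37B96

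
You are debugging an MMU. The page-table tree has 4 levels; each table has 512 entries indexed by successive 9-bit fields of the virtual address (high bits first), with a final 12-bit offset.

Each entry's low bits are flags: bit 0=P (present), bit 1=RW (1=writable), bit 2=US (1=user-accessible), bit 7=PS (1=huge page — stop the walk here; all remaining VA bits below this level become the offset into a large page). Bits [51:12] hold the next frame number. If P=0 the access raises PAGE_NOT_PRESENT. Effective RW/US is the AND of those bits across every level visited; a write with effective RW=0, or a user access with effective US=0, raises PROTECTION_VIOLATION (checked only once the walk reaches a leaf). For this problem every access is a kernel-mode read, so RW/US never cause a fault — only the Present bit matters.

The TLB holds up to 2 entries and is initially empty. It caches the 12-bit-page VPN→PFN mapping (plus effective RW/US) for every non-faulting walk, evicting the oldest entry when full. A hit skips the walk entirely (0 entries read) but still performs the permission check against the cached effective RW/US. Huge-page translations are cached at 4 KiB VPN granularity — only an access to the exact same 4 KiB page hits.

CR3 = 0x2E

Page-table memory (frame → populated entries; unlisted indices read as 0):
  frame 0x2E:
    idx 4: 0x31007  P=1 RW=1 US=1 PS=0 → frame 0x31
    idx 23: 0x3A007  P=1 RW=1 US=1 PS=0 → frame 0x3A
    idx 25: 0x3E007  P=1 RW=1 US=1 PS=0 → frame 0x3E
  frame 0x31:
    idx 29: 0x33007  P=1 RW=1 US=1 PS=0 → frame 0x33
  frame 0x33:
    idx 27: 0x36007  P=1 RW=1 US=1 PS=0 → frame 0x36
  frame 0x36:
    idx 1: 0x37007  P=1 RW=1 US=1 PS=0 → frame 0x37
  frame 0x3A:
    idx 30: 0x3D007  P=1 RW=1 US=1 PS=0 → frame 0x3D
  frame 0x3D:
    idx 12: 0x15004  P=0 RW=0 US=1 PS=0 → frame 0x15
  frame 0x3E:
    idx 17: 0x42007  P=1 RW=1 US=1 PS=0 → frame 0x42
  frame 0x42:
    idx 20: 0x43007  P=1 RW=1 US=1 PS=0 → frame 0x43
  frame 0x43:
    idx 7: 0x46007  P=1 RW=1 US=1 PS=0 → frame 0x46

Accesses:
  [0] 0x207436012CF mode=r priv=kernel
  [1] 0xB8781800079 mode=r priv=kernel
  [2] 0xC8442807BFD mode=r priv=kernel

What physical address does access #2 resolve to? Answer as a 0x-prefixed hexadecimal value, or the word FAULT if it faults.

Walk each access:
#0 VA=0x207436012CF (r,kernel):
  L0 @0x2E[4] → 0x31007  P=1,RW=1,US=1,PS=0
  L1 @0x31[29] → 0x33007  P=1,RW=1,US=1,PS=0
  L2 @0x33[27] → 0x36007  P=1,RW=1,US=1,PS=0
  L3 @0x36[1] → 0x37007  P=1,RW=1,US=1,PS=0
  → PA=0x372CF  (4 entries read)
#1 VA=0xB8781800079 (r,kernel):
  L0 @0x2E[23] → 0x3A007  P=1,RW=1,US=1,PS=0
  L1 @0x3A[30] → 0x3D007  P=1,RW=1,US=1,PS=0
  L2 @0x3D[12] → 0x15004  P=0,RW=0,US=1,PS=0
  ✗ PAGE_NOT_PRESENT  [3 reads]
#2 VA=0xC8442807BFD (r,kernel):
  L0 @0x2E[25] → 0x3E007  P=1,RW=1,US=1,PS=0
  L1 @0x3E[17] → 0x42007  P=1,RW=1,US=1,PS=0
  L2 @0x42[20] → 0x43007  P=1,RW=1,US=1,PS=0
  L3 @0x43[7] → 0x46007  P=1,RW=1,US=1,PS=0
  → PA=0x46BFD  (4 entries read)

Access #2 PA: 0x46BFD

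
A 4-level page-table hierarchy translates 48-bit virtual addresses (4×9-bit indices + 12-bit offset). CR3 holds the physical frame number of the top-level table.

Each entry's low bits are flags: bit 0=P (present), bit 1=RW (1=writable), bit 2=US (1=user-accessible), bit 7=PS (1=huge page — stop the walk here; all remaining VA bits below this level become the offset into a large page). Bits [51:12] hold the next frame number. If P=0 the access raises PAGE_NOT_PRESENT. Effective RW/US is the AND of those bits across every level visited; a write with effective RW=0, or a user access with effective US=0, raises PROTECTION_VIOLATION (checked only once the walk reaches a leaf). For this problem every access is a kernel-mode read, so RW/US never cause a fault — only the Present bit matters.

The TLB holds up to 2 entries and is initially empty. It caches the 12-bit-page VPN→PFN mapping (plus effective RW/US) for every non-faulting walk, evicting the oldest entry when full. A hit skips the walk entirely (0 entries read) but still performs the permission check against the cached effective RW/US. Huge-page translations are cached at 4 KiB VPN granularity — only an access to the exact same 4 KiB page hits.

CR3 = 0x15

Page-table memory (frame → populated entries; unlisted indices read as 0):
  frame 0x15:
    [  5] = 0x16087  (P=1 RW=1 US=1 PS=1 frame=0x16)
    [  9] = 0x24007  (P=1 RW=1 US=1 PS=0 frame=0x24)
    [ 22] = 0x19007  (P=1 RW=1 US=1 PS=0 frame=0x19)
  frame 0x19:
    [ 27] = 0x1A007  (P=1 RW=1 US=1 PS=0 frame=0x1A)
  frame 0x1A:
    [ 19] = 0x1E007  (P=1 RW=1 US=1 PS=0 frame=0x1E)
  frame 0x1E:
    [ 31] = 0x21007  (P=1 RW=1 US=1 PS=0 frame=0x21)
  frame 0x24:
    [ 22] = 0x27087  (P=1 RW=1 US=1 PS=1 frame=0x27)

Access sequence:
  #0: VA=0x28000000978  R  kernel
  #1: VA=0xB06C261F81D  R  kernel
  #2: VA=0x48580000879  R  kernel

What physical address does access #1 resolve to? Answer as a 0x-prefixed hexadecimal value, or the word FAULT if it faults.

Trace:
#0 VA=0x28000000978 (r,kernel):
  [0] read 0x15 idx=5: raw=0x16087 flags P=1 W=1 U=1 S=1
  → PA=0x16978 (huge @L0)  (1 entries read)
#1 VA=0xB06C261F81D (r,kernel):
  [0] read 0x15 idx=22: raw=0x19007 flags P=1 W=1 U=1 S=0
  [1] read 0x19 idx=27: raw=0x1A007 flags P=1 W=1 U=1 S=0
  [2] read 0x1A idx=19: raw=0x1E007 flags P=1 W=1 U=1 S=0
  [3] read 0x1E idx=31: raw=0x21007 flags P=1 W=1 U=1 S=0
  → PA=0x2181D  (4 entries read)
#2 VA=0x48580000879 (r,kernel):
  [0] read 0x15 idx=9: raw=0x24007 flags P=1 W=1 U=1 S=0
  [1] read 0x24 idx=22: raw=0x27087 flags P=1 W=1 U=1 S=1
  → PA=0x27879 (huge @L1)  (2 entries read)

Access #1 PA: 0x2181D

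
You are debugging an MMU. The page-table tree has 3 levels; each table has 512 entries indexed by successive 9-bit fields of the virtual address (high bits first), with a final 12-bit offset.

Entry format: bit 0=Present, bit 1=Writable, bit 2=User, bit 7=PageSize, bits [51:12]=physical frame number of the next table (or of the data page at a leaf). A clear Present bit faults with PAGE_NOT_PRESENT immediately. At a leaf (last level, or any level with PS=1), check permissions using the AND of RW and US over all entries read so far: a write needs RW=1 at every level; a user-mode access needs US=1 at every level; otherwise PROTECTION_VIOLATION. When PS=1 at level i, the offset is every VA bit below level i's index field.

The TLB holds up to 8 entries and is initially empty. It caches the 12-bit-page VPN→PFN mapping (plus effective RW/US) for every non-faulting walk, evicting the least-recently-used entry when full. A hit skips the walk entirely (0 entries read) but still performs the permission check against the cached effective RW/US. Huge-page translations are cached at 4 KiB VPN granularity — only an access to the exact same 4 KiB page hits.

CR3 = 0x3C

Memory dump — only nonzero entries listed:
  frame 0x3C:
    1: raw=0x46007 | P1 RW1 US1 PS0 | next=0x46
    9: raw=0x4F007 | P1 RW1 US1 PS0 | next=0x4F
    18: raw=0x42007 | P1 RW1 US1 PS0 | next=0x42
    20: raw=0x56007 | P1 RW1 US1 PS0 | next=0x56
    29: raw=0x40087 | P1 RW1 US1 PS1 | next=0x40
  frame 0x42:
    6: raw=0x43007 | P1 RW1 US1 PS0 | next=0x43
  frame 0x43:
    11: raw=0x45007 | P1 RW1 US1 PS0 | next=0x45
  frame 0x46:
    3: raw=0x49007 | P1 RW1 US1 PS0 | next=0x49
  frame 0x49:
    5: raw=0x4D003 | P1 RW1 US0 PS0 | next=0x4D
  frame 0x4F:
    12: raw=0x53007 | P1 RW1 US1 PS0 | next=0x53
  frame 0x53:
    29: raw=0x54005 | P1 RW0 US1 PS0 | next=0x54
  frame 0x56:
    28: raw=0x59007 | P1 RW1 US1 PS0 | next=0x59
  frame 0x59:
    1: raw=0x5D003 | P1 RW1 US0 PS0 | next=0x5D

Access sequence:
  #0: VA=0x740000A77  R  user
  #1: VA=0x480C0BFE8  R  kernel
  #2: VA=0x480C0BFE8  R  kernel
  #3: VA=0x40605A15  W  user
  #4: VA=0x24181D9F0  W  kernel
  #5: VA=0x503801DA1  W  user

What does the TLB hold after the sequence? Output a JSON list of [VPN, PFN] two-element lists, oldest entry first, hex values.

Walk each access:
#0 VA=0x740000A77 (r,user):
  lvl0: tbl 0x3C, slot 29 ⇒ 0x40087 (P1/RW1/US1/PS1)
  ✓ 0x40A77 (huge @L0)  — 1 lookups
#1 VA=0x480C0BFE8 (r,kernel):
  lvl0: tbl 0x3C, slot 18 ⇒ 0x42007 (P1/RW1/US1/PS0)
  lvl1: tbl 0x42, slot 6 ⇒ 0x43007 (P1/RW1/US1/PS0)
  lvl2: tbl 0x43, slot 11 ⇒ 0x45007 (P1/RW1/US1/PS0)
  ✓ 0x45FE8  — 3 lookups
#2 VA=0x480C0BFE8 (r,kernel):
  TLB hit vpn=0x480C0B → PA=0x45FE8
#3 VA=0x40605A15 (w,user):
  lvl0: tbl 0x3C, slot 1 ⇒ 0x46007 (P1/RW1/US1/PS0)
  lvl1: tbl 0x46, slot 3 ⇒ 0x49007 (P1/RW1/US1/PS0)
  lvl2: tbl 0x49, slot 5 ⇒ 0x4D003 (P1/RW1/US0/PS0)
  ⇒ fault: PROTECTION_VIOLATION  — 3 lookups
#4 VA=0x24181D9F0 (w,kernel):
  lvl0: tbl 0x3C, slot 9 ⇒ 0x4F007 (P1/RW1/US1/PS0)
  lvl1: tbl 0x4F, slot 12 ⇒ 0x53007 (P1/RW1/US1/PS0)
  lvl2: tbl 0x53, slot 29 ⇒ 0x54005 (P1/RW0/US1/PS0)
  ⇒ fault: PROTECTION_VIOLATION  — 3 lookups
#5 VA=0x503801DA1 (w,user):
  lvl0: tbl 0x3C, slot 20 ⇒ 0x56007 (P1/RW1/US1/PS0)
  lvl1: tbl 0x56, slot 28 ⇒ 0x59007 (P1/RW1/US1/PS0)
  lvl2: tbl 0x59, slot 1 ⇒ 0x5D003 (P1/RW1/US0/PS0)
  ⇒ fault: PROTECTION_VIOLATION  — 3 lookups

TLB: [["0x740000", "0x40"], ["0x480C0B", "0x45"]]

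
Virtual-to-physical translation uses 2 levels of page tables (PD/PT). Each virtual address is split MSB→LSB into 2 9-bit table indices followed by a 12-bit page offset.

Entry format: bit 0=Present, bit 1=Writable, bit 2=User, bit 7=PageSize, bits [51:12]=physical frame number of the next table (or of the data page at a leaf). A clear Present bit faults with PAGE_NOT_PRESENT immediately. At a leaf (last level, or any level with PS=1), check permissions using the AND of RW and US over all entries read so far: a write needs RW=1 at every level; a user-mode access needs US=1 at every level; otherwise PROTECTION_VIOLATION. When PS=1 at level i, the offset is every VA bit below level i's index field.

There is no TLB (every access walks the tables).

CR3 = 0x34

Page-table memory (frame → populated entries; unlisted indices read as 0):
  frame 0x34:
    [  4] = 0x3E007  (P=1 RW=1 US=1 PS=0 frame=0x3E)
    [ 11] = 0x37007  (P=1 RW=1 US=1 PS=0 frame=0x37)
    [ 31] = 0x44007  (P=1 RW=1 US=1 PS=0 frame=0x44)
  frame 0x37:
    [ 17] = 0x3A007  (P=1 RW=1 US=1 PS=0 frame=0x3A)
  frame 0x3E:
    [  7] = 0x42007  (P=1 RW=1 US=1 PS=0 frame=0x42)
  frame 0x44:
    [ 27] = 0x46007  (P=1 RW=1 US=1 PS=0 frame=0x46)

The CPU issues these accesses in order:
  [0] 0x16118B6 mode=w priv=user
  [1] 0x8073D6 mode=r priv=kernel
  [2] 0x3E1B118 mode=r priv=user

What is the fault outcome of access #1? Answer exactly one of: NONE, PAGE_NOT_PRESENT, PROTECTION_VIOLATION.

Trace:
#0 VA=0x16118B6 (w,user):
  L0: frame=0x34 idx=11 entry=0x37007 [P=1 RW=1 US=1 PS=0]
  L1: frame=0x37 idx=17 entry=0x3A007 [P=1 RW=1 US=1 PS=0]
  ✓ 0x3A8B6  — 2 lookups
#1 VA=0x8073D6 (r,kernel):
  L0: frame=0x34 idx=4 entry=0x3E007 [P=1 RW=1 US=1 PS=0]
  L1: frame=0x3E idx=7 entry=0x42007 [P=1 RW=1 US=1 PS=0]
  ✓ 0x423D6  — 2 lookups
#2 VA=0x3E1B118 (r,user):
  L0: frame=0x34 idx=31 entry=0x44007 [P=1 RW=1 US=1 PS=0]
  L1: frame=0x44 idx=27 entry=0x46007 [P=1 RW=1 US=1 PS=0]
  ✓ 0x46118  — 2 lookups

Access #1 fault: NONE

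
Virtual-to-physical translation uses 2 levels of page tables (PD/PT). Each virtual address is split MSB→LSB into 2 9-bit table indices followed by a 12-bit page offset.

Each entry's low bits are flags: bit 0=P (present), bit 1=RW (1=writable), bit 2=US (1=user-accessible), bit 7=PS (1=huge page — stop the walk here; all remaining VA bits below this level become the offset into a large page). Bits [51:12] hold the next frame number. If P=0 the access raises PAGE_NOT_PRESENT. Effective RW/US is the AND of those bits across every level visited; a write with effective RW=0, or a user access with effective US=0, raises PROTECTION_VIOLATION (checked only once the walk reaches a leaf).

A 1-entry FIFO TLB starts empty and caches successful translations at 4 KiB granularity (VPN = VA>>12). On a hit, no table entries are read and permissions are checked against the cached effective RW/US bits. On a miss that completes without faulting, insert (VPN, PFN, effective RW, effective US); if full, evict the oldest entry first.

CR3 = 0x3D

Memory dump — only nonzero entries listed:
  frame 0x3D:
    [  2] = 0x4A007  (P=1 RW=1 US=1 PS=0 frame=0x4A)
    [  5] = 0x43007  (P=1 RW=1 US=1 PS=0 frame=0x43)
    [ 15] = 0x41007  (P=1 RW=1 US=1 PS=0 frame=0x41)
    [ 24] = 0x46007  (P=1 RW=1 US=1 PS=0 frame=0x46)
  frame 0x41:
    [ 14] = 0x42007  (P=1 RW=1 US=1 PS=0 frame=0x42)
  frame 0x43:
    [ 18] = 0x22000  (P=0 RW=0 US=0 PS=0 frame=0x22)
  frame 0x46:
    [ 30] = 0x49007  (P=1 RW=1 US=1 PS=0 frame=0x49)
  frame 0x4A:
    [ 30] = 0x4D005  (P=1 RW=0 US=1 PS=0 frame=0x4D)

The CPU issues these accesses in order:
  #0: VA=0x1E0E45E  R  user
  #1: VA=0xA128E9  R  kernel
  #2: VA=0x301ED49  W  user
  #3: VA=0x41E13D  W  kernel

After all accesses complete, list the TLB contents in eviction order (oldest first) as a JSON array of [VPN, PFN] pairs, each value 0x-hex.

Walk each access:
#0 VA=0x1E0E45E (r,user):
  L0 @0x3D[15] → 0x41007  P=1,RW=1,US=1,PS=0
  L1 @0x41[14] → 0x42007  P=1,RW=1,US=1,PS=0
  ⇒ phys 0x4245E  [2 reads]
#1 VA=0xA128E9 (r,kernel):
  L0 @0x3D[5] → 0x43007  P=1,RW=1,US=1,PS=0
  L1 @0x43[18] → 0x22000  P=0,RW=0,US=0,PS=0
  → PAGE_NOT_PRESENT  (2 entries read)
#2 VA=0x301ED49 (w,user):
  L0 @0x3D[24] → 0x46007  P=1,RW=1,US=1,PS=0
  L1 @0x46[30] → 0x49007  P=1,RW=1,US=1,PS=0
  ⇒ phys 0x49D49  [2 reads]
#3 VA=0x41E13D (w,kernel):
  L0 @0x3D[2] → 0x4A007  P=1,RW=1,US=1,PS=0
  L1 @0x4A[30] → 0x4D005  P=1,RW=0,US=1,PS=0
  → PROTECTION_VIOLATION  (2 entries read)

TLB: [["0x301E", "0x49"]]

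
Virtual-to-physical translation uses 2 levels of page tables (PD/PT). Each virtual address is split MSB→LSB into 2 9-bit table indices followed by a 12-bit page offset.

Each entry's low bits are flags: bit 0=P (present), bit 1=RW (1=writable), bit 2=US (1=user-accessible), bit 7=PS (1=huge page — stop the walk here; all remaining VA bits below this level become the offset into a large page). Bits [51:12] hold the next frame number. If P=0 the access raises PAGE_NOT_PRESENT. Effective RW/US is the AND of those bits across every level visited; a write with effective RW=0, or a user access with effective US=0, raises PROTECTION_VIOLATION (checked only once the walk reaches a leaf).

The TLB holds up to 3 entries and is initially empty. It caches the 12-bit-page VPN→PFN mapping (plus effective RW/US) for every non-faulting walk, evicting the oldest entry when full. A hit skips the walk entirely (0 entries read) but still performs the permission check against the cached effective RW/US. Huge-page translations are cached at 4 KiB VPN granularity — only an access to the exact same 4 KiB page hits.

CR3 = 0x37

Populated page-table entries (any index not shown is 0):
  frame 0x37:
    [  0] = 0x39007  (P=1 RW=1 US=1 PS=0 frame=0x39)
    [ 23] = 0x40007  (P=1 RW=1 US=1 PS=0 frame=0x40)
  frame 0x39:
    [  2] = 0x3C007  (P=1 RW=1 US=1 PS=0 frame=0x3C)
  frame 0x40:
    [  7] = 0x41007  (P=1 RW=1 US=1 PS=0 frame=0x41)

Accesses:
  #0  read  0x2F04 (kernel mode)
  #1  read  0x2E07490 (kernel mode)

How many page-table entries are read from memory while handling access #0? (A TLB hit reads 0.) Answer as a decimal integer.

Walk each access:
#0 VA=0x2F04 (r,kernel):
  L0 @0x37[0] → 0x39007  P=1,RW=1,US=1,PS=0
  L1 @0x39[2] → 0x3C007  P=1,RW=1,US=1,PS=0
  ⇒ phys 0x3CF04  [2 reads]
#1 VA=0x2E07490 (r,kernel):
  L0 @0x37[23] → 0x40007  P=1,RW=1,US=1,PS=0
  L1 @0x40[7] → 0x41007  P=1,RW=1,US=1,PS=0
  ⇒ phys 0x41490  [2 reads]

Entries read for #0: 2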